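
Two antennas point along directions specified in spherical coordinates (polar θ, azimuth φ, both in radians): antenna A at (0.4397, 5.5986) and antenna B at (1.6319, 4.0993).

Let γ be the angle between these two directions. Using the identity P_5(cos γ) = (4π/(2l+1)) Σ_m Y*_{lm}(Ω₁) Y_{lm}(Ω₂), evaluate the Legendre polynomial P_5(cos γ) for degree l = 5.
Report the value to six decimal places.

-0.046564

Expand P_5 via completeness: Σ_{m} conj(Y_{5,m}) at Ω₁ times Y_{5,m} at Ω₂ —
  term(m=-5) = +0.001044+0.002794i   from Y*(Ω₁)=-0.006231+0.001801i, Y(Ω₂)=-0.034980-0.458485i
  term(m=-4) = -0.003721+0.001094i   from Y*(Ω₁)=-0.040106-0.017110i, Y(Ω₂)=+0.068653-0.056574i
  term(m=-3) = +0.012026+0.055206i   from Y*(Ω₁)=-0.078923-0.150507i, Y(Ω₂)=-0.320555-0.088189i
  term(m=-2) = -0.040839+0.005880i   from Y*(Ω₁)=+0.081046-0.396499i, Y(Ω₂)=-0.034444-0.095959i
  term(m=-1) = +0.010674+0.149037i   from Y*(Ω₁)=+0.381909-0.311742i, Y(Ω₂)=-0.174396+0.247888i
  term(m=+0) = +0.000874+0.000000i   from Y*(Ω₁)=-0.008304-0.000000i, Y(Ω₂)=-0.105267+0.000000i
  term(m=+1) = +0.010674-0.149037i   from Y*(Ω₁)=-0.381909-0.311742i, Y(Ω₂)=+0.174396+0.247888i
  term(m=+2) = -0.040839-0.005880i   from Y*(Ω₁)=+0.081046+0.396499i, Y(Ω₂)=-0.034444+0.095959i
  term(m=+3) = +0.012026-0.055206i   from Y*(Ω₁)=+0.078923-0.150507i, Y(Ω₂)=+0.320555-0.088189i
  term(m=+4) = -0.003721-0.001094i   from Y*(Ω₁)=-0.040106+0.017110i, Y(Ω₂)=+0.068653+0.056574i
  term(m=+5) = +0.001044-0.002794i   from Y*(Ω₁)=+0.006231+0.001801i, Y(Ω₂)=+0.034980-0.458485i
Accumulated sum -0.040760-0.000000i; after 4π/(2l+1) scaling, -0.046564-0.000000i ⇒ P_5 = -0.046564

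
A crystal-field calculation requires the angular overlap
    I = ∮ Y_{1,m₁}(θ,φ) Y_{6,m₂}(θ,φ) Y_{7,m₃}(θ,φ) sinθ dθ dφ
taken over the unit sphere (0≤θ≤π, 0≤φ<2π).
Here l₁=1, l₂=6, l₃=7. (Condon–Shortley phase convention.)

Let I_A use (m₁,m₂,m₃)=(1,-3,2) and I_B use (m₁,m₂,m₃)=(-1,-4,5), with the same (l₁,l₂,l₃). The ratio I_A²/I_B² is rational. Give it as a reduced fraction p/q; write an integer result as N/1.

Same 1,6,7: normalisation and zero-m 3j drop out of the ratio.
A: Δ: 0! 2! 12! / 15! → 1/1365; sum: t=0:+1/4354560 = 1/4354560; 3j²(1 6 7; 1 -3 2) = Δ·Π!·Σ² = 2/273  (sign -1)
B: Δ: 0! 2! 12! / 15! → 1/1365; sum: t=0:+1/14515200 = 1/14515200; 3j²(1 6 7; -1 -4 5) = Δ·Π!·Σ² = 22/455  (sign +1)
I_A²/I_B² = (2/273)/(22/455) = 5/33

5/33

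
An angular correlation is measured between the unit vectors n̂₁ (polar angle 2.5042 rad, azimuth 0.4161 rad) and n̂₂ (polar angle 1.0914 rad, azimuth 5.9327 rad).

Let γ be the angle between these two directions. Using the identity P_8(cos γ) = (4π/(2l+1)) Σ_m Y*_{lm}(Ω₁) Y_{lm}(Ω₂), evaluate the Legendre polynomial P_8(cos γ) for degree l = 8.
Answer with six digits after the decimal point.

Addition theorem: P_8(cos γ) = (4π/17) Σ_m Y*_{lm}(Ω₁) Y_{lm}(Ω₂), m = −8…8:
  m=-8: (-0.007966-0.001509i) × (-0.186801+0.065597i) = +0.001587-0.000241i  (running Σ = +0.001587-0.000241i)
  m=-7: (+0.042654-0.009937i) × (-0.317980+0.261478i) = -0.010965+0.014313i  (running Σ = -0.009378+0.014072i)
  m=-6: (-0.116073+0.087325i) × (-0.204177+0.346790i) = -0.006584-0.058083i  (running Σ = -0.015962-0.044010i)
  m=-5: (+0.159157-0.284733i) × (-0.007123+0.038783i) = +0.009909+0.008201i  (running Σ = -0.006053-0.035810i)
  m=-4: (-0.044895+0.478232i) × (-0.056003-0.328507i) = +0.159617-0.012034i  (running Σ = +0.153564-0.047844i)
  m=-3: (-0.116082-0.347382i) × (-0.107017-0.187195i) = -0.052606+0.058906i  (running Σ = +0.100959+0.011062i)
  m=-2: (-0.062398-0.068530i) × (+0.179555+0.151535i) = -0.000819-0.021760i  (running Σ = +0.100139-0.010698i)
  m=-1: (+0.380031+0.167937i) × (+0.251490+0.091939i) = +0.080134+0.077174i  (running Σ = +0.180273+0.066476i)
  m=0: (-0.040864-0.000000i) × (-0.198857+0.000000i) = +0.008126+0.000000i  (running Σ = +0.188400+0.066476i)
  m=1: (-0.380031+0.167937i) × (-0.251490+0.091939i) = +0.080134-0.077174i  (running Σ = +0.268533-0.010698i)
  m=2: (-0.062398+0.068530i) × (+0.179555-0.151535i) = -0.000819+0.021760i  (running Σ = +0.267714+0.011062i)
  m=3: (+0.116082-0.347382i) × (+0.107017-0.187195i) = -0.052606-0.058906i  (running Σ = +0.215109-0.047844i)
  m=4: (-0.044895-0.478232i) × (-0.056003+0.328507i) = +0.159617+0.012034i  (running Σ = +0.374726-0.035810i)
  m=5: (-0.159157-0.284733i) × (+0.007123+0.038783i) = +0.009909-0.008201i  (running Σ = +0.384635-0.044010i)
  m=6: (-0.116073-0.087325i) × (-0.204177-0.346790i) = -0.006584+0.058083i  (running Σ = +0.378051+0.014072i)
  m=7: (-0.042654-0.009937i) × (+0.317980+0.261478i) = -0.010965-0.014313i  (running Σ = +0.367086-0.000241i)
  m=8: (-0.007966+0.001509i) × (-0.186801-0.065597i) = +0.001587+0.000241i  (running Σ = +0.368673-0.000000i)
Σ over m = +0.368673-0.000000i; ×(4π/17) → +0.272522-0.000000i. Real part: 0.272522

0.272522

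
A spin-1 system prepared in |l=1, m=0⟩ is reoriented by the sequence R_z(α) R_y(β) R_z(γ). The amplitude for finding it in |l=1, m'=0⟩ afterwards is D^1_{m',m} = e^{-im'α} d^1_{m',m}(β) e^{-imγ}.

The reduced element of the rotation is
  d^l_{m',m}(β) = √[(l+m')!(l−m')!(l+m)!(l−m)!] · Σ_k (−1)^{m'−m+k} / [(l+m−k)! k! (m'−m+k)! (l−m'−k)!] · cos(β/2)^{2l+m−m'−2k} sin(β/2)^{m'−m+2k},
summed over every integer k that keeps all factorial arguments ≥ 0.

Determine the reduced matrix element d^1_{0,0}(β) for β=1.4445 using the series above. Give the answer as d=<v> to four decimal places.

d^1_{0,0}(β=1.4445) via the finite sum:
c=cos(1.444500/2)=0.750320, s=sin(1.444500/2)=0.661075; N=√[1·1·1·1]=1.000000
Admissible k: 0..1 (factorial args all ≥0)
  k=0: (−1)^0·1.0000/(1)·0.7503^2·0.6611^0 = +0.562980
  k=1: (−1)^1·1.0000/(1)·0.7503^0·0.6611^2 = -0.437020
d^1_{0,0}(1.4445) = +0.562980 -0.437020 = +0.125961

d=0.1260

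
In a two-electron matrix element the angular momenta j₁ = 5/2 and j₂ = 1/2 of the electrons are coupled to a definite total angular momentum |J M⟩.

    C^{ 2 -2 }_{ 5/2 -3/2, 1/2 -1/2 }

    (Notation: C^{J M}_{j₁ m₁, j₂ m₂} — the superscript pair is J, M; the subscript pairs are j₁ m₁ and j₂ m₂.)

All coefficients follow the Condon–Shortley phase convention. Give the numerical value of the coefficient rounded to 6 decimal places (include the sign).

+0.408248

triangle: 1!×4!×0!/6! = 24/720
(j±m)!: 1!×4!×0!×1!×0!×4! = 576
prefactor² = (2J+1)×Δ×N² = 96
  k=0: +1/(0!×1!×4!×0!×0!×0!) = 1/24
Σ = 1/24  ⇒  CG² = 96×(1/24)² = 1/6
CG = +√(1/6) = +0.408248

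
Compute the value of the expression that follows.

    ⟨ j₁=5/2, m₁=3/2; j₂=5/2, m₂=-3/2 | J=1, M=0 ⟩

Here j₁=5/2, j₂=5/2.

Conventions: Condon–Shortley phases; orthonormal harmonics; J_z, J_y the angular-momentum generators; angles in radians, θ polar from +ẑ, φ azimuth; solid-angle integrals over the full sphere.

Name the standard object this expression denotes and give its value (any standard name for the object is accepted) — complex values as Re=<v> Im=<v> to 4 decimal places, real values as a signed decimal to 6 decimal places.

Clebsch–Gordan coefficient, −√(9/70) ≈ -0.358569

This is a Clebsch–Gordan (vector-coupling) coefficient.
j₁+j₂−J=4  J+j₁−j₂=1  J−j₁+j₂=1  j₁+j₂+J+1=7
(j₁±m₁, j₂±m₂, J±M) = (4,1,1,4,1,1)
P² = 288/35
sum k=0..1:
  [0] +1/24 = 1/24
  [1] −1/6 = -1/6
S = -1/8
C² = P²·S² = 9/70 ; C = -0.358569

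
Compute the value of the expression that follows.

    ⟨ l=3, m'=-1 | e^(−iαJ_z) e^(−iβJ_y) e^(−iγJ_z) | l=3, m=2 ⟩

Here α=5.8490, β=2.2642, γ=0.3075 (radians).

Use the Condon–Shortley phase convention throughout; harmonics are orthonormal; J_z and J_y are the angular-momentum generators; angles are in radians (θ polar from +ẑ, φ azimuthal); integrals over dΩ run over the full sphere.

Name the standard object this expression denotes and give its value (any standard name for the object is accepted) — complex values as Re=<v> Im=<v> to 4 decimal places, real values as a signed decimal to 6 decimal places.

This is a Wigner D-matrix element — the rotation-matrix element ⟨l m'| R(α,β,γ) |l m⟩ in the angular-momentum basis.
D^3_{-1,2}(5.8490,2.2642,0.3075) = e^{-i·-1·5.8490}·d^3_{-1,2}(2.2642)·e^{-i·2·0.3075}. Compute d first:
c=cos(2.264200/2)=0.424760, s=sin(2.264200/2)=0.905306; N=√[2·24·120·1]=75.894664
The bounds max(0,m−m')=3 and min(l+m,l−m')=4 give 2 terms
  k=3: (−1)^0·75.8947/(12)·0.4248^3·0.9053^3 = +0.359622
  k=4: (−1)^1·75.8947/(24)·0.4248^1·0.9053^5 = -0.816809
d^3_{-1,2}(2.2642) = +0.359622 -0.816809 = -0.457187
Phases: e^{-i·(-1)·5.8490}=+0.907213-0.420671i, e^{-i·(2)·0.3075}=+0.816773-0.576959i ⇒ D=-0.227806+0.396389i

Wigner D-matrix element, Re=-0.2278 Im=0.3964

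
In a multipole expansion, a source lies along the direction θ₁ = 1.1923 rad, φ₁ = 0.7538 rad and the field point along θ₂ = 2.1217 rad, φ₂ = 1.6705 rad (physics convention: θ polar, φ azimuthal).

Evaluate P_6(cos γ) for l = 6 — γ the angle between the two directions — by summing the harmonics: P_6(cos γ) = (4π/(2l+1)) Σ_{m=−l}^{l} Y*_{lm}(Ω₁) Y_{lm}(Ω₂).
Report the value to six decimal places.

Term-by-term m-sum for l=6 (normalisation 4π/13 = 0.966644):
  term(m=-6) = +0.040746+0.040550i   from Y*(Ω₁)=-0.058607-0.305412i, Y(Ω₂)=-0.152748+0.104103i
  term(m=-5) = +0.021662-0.167132i   from Y*(Ω₁)=-0.346814-0.251492i, Y(Ω₂)=+0.188090+0.345512i
  term(m=-4) = -0.043760+0.025359i   from Y*(Ω₁)=-0.132473+0.016833i, Y(Ω₂)=+0.349019-0.147076i
  term(m=-3) = -0.000794-0.000328i   from Y*(Ω₁)=+0.184284-0.223009i, Y(Ω₂)=-0.000875-0.002839i
  term(m=-2) = -0.021155-0.078697i   from Y*(Ω₁)=-0.014964-0.236475i, Y(Ω₂)=+0.337103-0.068126i
  term(m=-1) = +0.017838-0.023266i   from Y*(Ω₁)=+0.156651+0.147052i, Y(Ω₂)=-0.013582-0.135769i
  term(m=+0) = +0.079796+0.000000i   from Y*(Ω₁)=+0.257606-0.000000i, Y(Ω₂)=+0.309760+0.000000i
  term(m=+1) = +0.017838+0.023266i   from Y*(Ω₁)=-0.156651+0.147052i, Y(Ω₂)=+0.013582-0.135769i
  term(m=+2) = -0.021155+0.078697i   from Y*(Ω₁)=-0.014964+0.236475i, Y(Ω₂)=+0.337103+0.068126i
  term(m=+3) = -0.000794+0.000328i   from Y*(Ω₁)=-0.184284-0.223009i, Y(Ω₂)=+0.000875-0.002839i
  term(m=+4) = -0.043760-0.025359i   from Y*(Ω₁)=-0.132473-0.016833i, Y(Ω₂)=+0.349019+0.147076i
  term(m=+5) = +0.021662+0.167132i   from Y*(Ω₁)=+0.346814-0.251492i, Y(Ω₂)=-0.188090+0.345512i
  term(m=+6) = +0.040746-0.040550i   from Y*(Ω₁)=-0.058607+0.305412i, Y(Ω₂)=-0.152748-0.104103i
Σ over m = +0.108869-0.000000i; ×(4π/13) → +0.105238-0.000000i. Real part: 0.105238

0.105238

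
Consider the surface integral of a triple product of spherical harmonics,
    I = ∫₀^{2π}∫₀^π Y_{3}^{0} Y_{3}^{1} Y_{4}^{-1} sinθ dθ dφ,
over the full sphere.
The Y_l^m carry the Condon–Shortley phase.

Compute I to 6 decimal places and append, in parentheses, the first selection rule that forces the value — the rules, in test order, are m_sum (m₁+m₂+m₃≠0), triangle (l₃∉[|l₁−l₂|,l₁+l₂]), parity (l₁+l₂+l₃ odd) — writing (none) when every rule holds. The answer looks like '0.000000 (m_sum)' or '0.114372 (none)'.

-0.099323 (none)

Rules hold: Σm=0, L=10 even, 0≤4≤6.
N = 7·7·9 = 441
Δ = 2!·4!·4!/11! = 1/34650
Racah Σ t=0..2: t=0:+1/72 t=1:−1/16 t=2:+1/72 = -5/144
⇒ 3j(3 3 4; 0 0 0)² = 2/77, sgn -1
Racah Σ t=0..2: t=0:+1/288 t=1:−1/24 t=2:+1/48 = -5/288
⇒ 3j(3 3 4; 0 1 -1)² = 5/462, sgn +1
4πI² = N·(3j₀)²·(3jₘ)² = 15/121
I = -1·√(0.123967/4π) = -0.09932258
No selection rule forces the value: the integral is nonzero (none).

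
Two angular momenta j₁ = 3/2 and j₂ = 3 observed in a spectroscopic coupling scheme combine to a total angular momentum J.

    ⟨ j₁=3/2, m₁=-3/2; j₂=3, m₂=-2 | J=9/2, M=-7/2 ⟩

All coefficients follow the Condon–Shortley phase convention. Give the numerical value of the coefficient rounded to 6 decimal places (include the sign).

j₁+j₂−J=0  J+j₁−j₂=3  J−j₁+j₂=6  j₁+j₂+J+1=10
(j₁±m₁, j₂±m₂, J±M) = (0,3,1,5,1,8)
P² = 345600
sum k=0..0:
  [0] +1/720 = 1/720
S = 1/720
C² = P²·S² = 2/3 ; C = +0.816497

+√(2/3) ≈ +0.816497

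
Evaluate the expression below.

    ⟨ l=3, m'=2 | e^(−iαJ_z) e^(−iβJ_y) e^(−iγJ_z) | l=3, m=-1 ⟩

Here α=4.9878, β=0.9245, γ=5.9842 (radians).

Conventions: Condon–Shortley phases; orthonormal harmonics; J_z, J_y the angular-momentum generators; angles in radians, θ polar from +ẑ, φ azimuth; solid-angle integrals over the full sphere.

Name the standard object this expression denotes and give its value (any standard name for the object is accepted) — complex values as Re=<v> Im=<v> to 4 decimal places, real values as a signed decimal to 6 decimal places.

This is a Wigner D-matrix element — the rotation-matrix element ⟨l m'| R(α,β,γ) |l m⟩ in the angular-momentum basis.
First d^3_{2,-1}(β=0.9245), then the phase factors e^{-i(2)α} and e^{-i(-1)γ}:
c=cos(0.924500/2)=0.895051, s=sin(0.924500/2)=0.445963; N=√[120·1·2·24]=75.894664
k∈{0,1} keeps every argument non-negative
  k=0: (−1)^3·75.8947/(12)·0.8951^3·0.4460^3 = -0.402226
  k=1: (−1)^4·75.8947/(24)·0.8951^1·0.4460^5 = +0.049928
d^3_{2,-1}(0.9245) = -0.402226 +0.049928 = -0.352299
D = (-0.852095+0.523388i)·(-0.352299)·(+0.955636-0.294551i) = +0.232562-0.264630i

Wigner D-matrix element, Re=0.2326 Im=-0.2646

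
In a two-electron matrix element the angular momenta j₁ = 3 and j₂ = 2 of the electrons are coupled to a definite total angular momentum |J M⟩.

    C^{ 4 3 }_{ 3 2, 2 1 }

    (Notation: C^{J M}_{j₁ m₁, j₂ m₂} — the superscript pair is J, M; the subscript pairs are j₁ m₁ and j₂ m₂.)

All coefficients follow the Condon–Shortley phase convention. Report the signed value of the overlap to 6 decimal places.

√[9·1!5!3!/10! · 5!1!3!1!7!1!] = √(6480)
  +(−1)^0/∏(0,1,1,3,4,0)! = 1/144  (running 1/144)
  +(−1)^1/∏(1,0,0,2,5,1)! = -1/240  (running 1/360)
⟨..|..⟩ = √(6480)·(1/360) = +0.223607

+√(1/20) = +0.223607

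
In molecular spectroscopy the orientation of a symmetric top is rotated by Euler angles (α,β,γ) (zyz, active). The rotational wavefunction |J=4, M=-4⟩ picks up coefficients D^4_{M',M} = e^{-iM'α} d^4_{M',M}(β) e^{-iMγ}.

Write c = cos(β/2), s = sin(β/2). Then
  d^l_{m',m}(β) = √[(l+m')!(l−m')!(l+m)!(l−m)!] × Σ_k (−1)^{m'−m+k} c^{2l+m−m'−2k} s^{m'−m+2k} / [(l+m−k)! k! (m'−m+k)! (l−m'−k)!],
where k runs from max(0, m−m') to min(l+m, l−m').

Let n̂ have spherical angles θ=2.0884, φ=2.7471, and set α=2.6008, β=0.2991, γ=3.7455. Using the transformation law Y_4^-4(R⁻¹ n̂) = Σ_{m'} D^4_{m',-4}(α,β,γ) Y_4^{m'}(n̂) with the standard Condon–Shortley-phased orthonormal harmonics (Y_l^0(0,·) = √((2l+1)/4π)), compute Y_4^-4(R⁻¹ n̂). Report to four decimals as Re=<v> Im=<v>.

Re=-0.1276 Im=0.3801

Need the full column D^4_{m',-4} for m'=−4..4 at α=2.6008, β=0.2991, γ=3.7455.
cos(β/2)=0.988838, sin(β/2)=0.148993
d^4_{-4,-4}: single k=0 term ⇒ +0.914117;  D = +0.885141+0.228333i
d^4_{-3,-4}: single k=0 term ⇒ -0.389572;  D = +0.273297+0.277624i
d^4_{-2,-4}: single k=0 term ⇒ +0.109815;  D = +0.025757+0.106752i
d^4_{-1,-4}: single k=0 term ⇒ -0.023400;  D = -0.007005+0.022327i
d^4_{0,-4}: single k=0 term ⇒ +0.003942;  D = -0.002948+0.002617i
d^4_{1,-4}: single k=0 term ⇒ -0.000531;  D = -0.000522+0.000098i
d^4_{2,-4}: single k=0 term ⇒ +0.000057;  D = -0.000053-0.000020i
d^4_{3,-4}: single k=0 term ⇒ -0.000005;  D = -0.000003-0.000004i
d^4_{4,-4}: single k=0 term ⇒ +0.000000;  D = -0.000000-0.000000i
Y_4^{m'}(θ=2.0884,φ=2.7471) and Σ D·Y over m':
  (+0.8851+0.2283i)·(-0.0018+0.2524i)  (+0.2733+0.2776i)·(+0.1535+0.3763i)  (+0.0258+0.1068i)·(+0.1270+0.1280i)  (-0.0070+0.0223i)·(-0.2415-0.1006i)  (-0.0029+0.0026i)·(-0.2377+0.0000i)  (-0.0005+0.0001i)·(+0.2415-0.1006i)  (-0.0001-0.0000i)·(+0.1270-0.1280i)  (-0.0000-0.0000i)·(-0.1535+0.3763i)  (-0.0000-0.0000i)·(-0.0018-0.2524i)
Y_4^-4(R⁻¹ n̂) = -0.127622+0.380060i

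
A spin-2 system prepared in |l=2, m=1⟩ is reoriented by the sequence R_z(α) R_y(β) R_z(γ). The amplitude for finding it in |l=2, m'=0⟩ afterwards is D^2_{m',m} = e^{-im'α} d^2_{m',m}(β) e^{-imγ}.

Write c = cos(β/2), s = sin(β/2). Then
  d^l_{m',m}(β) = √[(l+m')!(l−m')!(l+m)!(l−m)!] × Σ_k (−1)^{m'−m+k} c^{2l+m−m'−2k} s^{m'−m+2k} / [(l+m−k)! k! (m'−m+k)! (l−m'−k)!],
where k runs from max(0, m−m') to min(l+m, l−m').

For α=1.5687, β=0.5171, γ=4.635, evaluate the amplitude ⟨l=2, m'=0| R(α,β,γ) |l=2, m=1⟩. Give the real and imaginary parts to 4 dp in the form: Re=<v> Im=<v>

Re=-0.0407 Im=0.5247

D^2_{0,1}(1.5687,0.5171,4.6350) = e^{-i·0·1.5687}·d^2_{0,1}(0.5171)·e^{-i·1·4.6350}. Compute d first:
c=cos(0.517100/2)=0.966762, s=sin(0.517100/2)=0.255679; N=√[2·2·6·1]=4.898979
The bounds max(0,m−m')=1 and min(l+m,l−m')=2 give 2 terms
  k=1: (−1)^0·4.8990/(2)·0.9668^3·0.2557^1 = +0.565886
  k=2: (−1)^1·4.8990/(2)·0.9668^1·0.2557^3 = -0.039580
d^2_{0,1}(0.5171) = +0.565886 -0.039580 = +0.526306
Attach z-rotation phases: D = e^{-i(0)(1.5687)}·(+0.526306)·e^{-i(1)(4.6350)} = -0.040690+0.524730i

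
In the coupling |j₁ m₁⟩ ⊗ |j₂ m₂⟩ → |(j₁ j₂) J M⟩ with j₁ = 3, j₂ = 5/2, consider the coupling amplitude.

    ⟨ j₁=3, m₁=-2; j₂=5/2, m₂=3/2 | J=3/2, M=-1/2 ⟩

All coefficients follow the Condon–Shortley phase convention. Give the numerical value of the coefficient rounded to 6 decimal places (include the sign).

−√(1/21) = -0.218218

triangle: 4!*2!*1!/8! = 48/40320
(j±m)!: 1!*5!*4!*1!*1!*2! = 5760
prefactor² = (2J+1)*Δ*N² = 192/7
  k=3: −1/(3!*1!*2!*1!*0!*0!) = -1/12
  k=4: +1/(4!*0!*1!*0!*1!*1!) = 1/24
Σ = -1/24  ⇒  CG² = 192/7*(-1/24)² = 1/21
CG = −√(1/21) = -0.218218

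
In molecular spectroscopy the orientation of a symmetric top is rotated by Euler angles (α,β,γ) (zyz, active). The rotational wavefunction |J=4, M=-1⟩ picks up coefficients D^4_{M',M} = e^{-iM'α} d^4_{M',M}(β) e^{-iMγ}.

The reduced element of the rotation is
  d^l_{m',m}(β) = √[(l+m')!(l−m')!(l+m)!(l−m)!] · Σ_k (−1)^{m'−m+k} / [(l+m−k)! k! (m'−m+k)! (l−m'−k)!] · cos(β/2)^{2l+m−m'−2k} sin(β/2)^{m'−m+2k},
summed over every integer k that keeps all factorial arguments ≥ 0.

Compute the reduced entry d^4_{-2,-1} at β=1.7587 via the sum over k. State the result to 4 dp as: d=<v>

d=0.1124

d^4_{-2,-1}(β=1.7587) via the finite sum:
With c≡cos(β/2)=0.637652 and s≡sin(β/2)=0.770325, N=[2·720·6·120]^{1/2}=1018.233765
Admissible k: 1..3 (factorial args all ≥0)
  k=1: (−1)^0·1018.2338/(240)·0.6377^7·0.7703^1 = +0.140086
  k=2: (−1)^1·1018.2338/(48)·0.6377^5·0.7703^3 = -1.022224
  k=3: (−1)^2·1018.2338/(72)·0.6377^3·0.7703^5 = +0.994569
d^4_{-2,-1}(1.7587) = +0.140086 -1.022224 +0.994569 = +0.112431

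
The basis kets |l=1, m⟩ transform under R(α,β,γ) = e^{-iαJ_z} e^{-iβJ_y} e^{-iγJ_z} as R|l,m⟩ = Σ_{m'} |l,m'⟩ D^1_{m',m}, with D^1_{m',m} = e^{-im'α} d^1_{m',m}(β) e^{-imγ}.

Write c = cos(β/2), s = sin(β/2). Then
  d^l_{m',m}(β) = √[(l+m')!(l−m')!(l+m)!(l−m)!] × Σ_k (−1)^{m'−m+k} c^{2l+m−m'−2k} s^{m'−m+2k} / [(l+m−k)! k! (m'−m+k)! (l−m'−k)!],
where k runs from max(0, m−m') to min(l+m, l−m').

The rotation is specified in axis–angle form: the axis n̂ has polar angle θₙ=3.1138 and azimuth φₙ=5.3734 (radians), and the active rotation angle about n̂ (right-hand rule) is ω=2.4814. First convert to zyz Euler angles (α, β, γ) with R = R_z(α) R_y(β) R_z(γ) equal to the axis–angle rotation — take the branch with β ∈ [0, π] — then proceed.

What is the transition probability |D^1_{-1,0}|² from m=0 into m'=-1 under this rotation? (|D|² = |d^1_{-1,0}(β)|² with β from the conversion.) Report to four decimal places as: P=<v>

P=0.0014

Axis–angle → zyz. n̂ = (sinθₙcosφₙ, sinθₙsinφₙ, cosθₙ) = (+0.017060, -0.021936, -0.999614), ω = 2.4814.
R = I cosω + sinω [n̂]ₓ + (1−cosω) n̂n̂ᵀ gives
  R = [-0.789353, +0.612362, -0.043976; -0.613702, -0.789013, +0.028785; -0.017071, +0.049710, +0.998618]
β = atan2(√(R₁₃²+R₂₃²), R₃₃) = 0.052584; α = atan2(R₂₃, R₁₃) mod 2π = 2.562022; γ = atan2(R₃₂, −R₃₁) mod 2π = 1.240000
D^1_{-1,0}(2.5620,0.0526,1.2400) = e^{-i·-1·2.5620}·d^1_{-1,0}(0.0526)·e^{-i·0·1.2400}. Compute d first:
c=cos(0.052584/2)=0.999654, s=sin(0.052584/2)=0.026289; N=√[1·2·1·1]=1.414214
The bounds max(0,m−m')=1 and min(l+m,l−m')=1 give 1 term
  k=1: (−1)^0·1.4142/(1)·0.9997^1·0.0263^1 = +0.037165
d^1_{-1,0}(0.0526) = +0.037165
|D^1_{-1,0}|² = |d^1_{-1,0}(β)|² = (+0.037165)² = 0.001381 (the z-rotation phases have unit modulus)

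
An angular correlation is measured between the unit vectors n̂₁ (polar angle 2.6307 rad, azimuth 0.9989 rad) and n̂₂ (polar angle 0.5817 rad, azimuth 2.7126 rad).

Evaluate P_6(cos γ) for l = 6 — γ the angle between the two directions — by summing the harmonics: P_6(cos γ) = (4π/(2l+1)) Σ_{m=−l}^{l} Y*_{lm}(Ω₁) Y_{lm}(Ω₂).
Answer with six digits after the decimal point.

-0.326193

Summing Y*_{l m}(θ₁,φ₁)·Y_{l m}(θ₂,φ₂) over m ∈ [−6, 6]; prefactor 4π/(2·6+1) = 0.966644:
  m=-6: Y*=0.00633 - 0.00189j  Y=-0.01121 + 0.00715j  product -0.00006 + 0.00007j
  m=-5: Y*=-0.01136 + 0.03918j  Y=0.03803 - 0.05879j  product 0.00187 + 0.00216j
  m=-4: Y*=-0.09874 - 0.11331j  Y=-0.03142 + 0.21490j  product 0.02745 - 0.01766j
  m=-3: Y*=0.35297 - 0.05150j  Y=-0.11829 - 0.40552j  product -0.06264 - 0.13704j
  m=-2: Y*=-0.20673 + 0.45434j  Y=0.29043 + 0.33598j  product -0.21269 + 0.06250j
  m=-1: Y*=-0.12168 - 0.18904j  Y=-0.02399 - 0.01097j  product 0.00084 + 0.00587j
  m=+0: Y*=-0.36336 + 0.00000j  Y=-0.42103 + 0.00000j  product 0.15298 + 0.00000j
  m=+1: Y*=0.12168 - 0.18904j  Y=0.02399 - 0.01097j  product 0.00084 - 0.00587j
  m=+2: Y*=-0.20673 - 0.45434j  Y=0.29043 - 0.33598j  product -0.21269 - 0.06250j
  m=+3: Y*=-0.35297 - 0.05150j  Y=0.11829 - 0.40552j  product -0.06264 + 0.13704j
  m=+4: Y*=-0.09874 + 0.11331j  Y=-0.03142 - 0.21490j  product 0.02745 + 0.01766j
  m=+5: Y*=0.01136 + 0.03918j  Y=-0.03803 - 0.05879j  product 0.00187 - 0.00216j
  m=+6: Y*=0.00633 + 0.00189j  Y=-0.01121 - 0.00715j  product -0.00006 - 0.00007j
Accumulated sum -0.33745 + 0.00000j; after 4π/(2l+1) scaling, -0.32619 + 0.00000j ⇒ P_6 = -0.326193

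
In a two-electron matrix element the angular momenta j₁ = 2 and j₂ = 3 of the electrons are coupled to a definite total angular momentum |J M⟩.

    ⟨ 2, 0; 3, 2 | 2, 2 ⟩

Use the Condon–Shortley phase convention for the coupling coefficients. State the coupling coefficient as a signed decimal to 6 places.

√[5·3!1!3!/8! · 2!2!5!1!4!0!] = √(360/7)
  +(−1)^2/∏(2,1,0,3,1,0)! = 1/12  (running 1/12)
⟨..|..⟩ = √(360/7)·(1/12) = +0.597614

+√(5/14) ≈ +0.597614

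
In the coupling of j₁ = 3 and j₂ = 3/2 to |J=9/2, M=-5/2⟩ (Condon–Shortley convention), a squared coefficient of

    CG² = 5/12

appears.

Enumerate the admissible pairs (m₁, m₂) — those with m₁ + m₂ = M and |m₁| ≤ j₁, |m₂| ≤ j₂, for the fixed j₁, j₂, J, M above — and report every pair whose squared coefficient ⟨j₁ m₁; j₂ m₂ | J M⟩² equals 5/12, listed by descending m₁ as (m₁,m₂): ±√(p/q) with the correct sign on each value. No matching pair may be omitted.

Admissible pairs with m₁+m₂ = M = -5/2: (-3,1/2), (-2,-1/2), (-1,-3/2)
  (m₁,m₂)=(-1,-3/2): CG² = 5/12, CG = +√(5/12)   ← matches the target
  (m₁,m₂)=(-2,-1/2): CG² = 1/2, CG = +√(1/2)
  (m₁,m₂)=(-3,1/2): CG² = 1/12, CG = +√(1/12)
Pairs with CG² = 5/12: (-1,-3/2): +√(5/12)

(-1,-3/2): +√(5/12)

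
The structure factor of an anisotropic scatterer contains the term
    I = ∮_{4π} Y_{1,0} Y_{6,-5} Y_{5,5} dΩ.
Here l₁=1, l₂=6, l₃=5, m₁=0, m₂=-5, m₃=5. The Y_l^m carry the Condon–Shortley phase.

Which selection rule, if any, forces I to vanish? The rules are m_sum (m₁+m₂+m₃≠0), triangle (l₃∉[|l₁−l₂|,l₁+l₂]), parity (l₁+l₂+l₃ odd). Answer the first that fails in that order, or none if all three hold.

Σmᵢ = 0  ✓
l₃∈[|l₁−l₂|,l₁+l₂]=[5,7], have l₃=5  ✓
Σlᵢ = 12 ⇒ even  ✓

none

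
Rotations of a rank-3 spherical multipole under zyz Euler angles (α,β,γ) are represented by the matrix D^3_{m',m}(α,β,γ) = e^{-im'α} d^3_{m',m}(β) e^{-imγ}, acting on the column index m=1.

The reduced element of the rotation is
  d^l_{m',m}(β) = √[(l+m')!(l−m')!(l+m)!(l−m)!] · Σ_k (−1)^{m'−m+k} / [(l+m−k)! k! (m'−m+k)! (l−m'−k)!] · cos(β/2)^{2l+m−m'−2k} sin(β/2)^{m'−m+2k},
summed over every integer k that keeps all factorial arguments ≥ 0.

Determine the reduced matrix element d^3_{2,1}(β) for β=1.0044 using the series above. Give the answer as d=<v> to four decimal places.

d^3_{2,1}(β=1.0044) via the finite sum:
With c≡cos(β/2)=0.876526 and s≡sin(β/2)=0.481355, N=[120·1·24·2]^{1/2}=75.894664
k∈{0,1} keeps every argument non-negative
  k=0: (−1)^1·75.8947/(24)·0.8765^5·0.4814^1 = -0.787569
  k=1: (−1)^2·75.8947/(12)·0.8765^3·0.4814^3 = +0.475030
d^3_{2,1}(1.0044) = -0.787569 +0.475030 = -0.312540

d=-0.3125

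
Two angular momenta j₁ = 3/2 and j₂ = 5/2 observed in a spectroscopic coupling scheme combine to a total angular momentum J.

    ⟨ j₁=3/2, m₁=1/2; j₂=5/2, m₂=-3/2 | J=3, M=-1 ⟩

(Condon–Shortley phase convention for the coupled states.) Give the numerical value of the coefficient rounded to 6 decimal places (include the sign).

j₁+j₂−J=1  J+j₁−j₂=2  J−j₁+j₂=4  j₁+j₂+J+1=8
(j₁±m₁, j₂±m₂, J±M) = (2,1,1,4,2,4)
P² = 96/5
sum k=0..1:
  [0] +1/6 = 1/6
  [1] −1/48 = -1/48
S = 7/48
C² = P²·S² = 49/120 ; C = +0.639010

+0.639010  (= +√(49/120))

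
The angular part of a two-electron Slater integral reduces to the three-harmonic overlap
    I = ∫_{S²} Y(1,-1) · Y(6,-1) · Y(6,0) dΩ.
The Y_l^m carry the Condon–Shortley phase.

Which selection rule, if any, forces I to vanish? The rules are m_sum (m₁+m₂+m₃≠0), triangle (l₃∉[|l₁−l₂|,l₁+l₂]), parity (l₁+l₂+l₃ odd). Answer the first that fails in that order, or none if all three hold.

m₁+m₂+m₃ = -1 − 1 + 0 = -2  ✗
triangle: |1−6|=5 ≤ l₃=6 ≤ 1+6=7
parity: l₁+l₂+l₃ = 13 is odd

m_sum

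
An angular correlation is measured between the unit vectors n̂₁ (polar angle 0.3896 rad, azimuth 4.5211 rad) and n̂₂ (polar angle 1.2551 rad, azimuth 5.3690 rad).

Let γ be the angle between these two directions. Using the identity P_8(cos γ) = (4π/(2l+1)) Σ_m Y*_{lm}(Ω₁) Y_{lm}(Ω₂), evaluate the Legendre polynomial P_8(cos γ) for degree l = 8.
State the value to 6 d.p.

Expand P_8 via completeness: Σ_{m} conj(Y_{8,m}) at Ω₁ times Y_{8,m} at Ω₂ —
  m=-8: Y*=+0.000009-0.000223i  Y=+0.176815+0.294639i  product +0.000067-0.000037i
  m=-7: Y*=+0.002117+0.000500i  Y=+0.445911+0.052009i  product +0.000918+0.000333i
  m=-6: Y*=-0.005492+0.012197i  Y=+0.086457-0.088677i  product +0.000607+0.001541i
  m=-5: Y*=-0.047791-0.033712i  Y=+0.042934+0.301475i  product +0.008112-0.015855i
  m=-4: Y*=+0.133804-0.128493i  Y=+0.216887+0.122788i  product +0.044798-0.011439i
  m=-3: Y*=+0.223770+0.346158i  Y=-0.183749+0.077479i  product -0.067938-0.046269i
  m=-2: Y*=-0.523736+0.210754i  Y=-0.072788+0.276312i  product -0.020112-0.160055i
  m=-1: Y*=-0.048887-0.252439i  Y=-0.090964-0.118030i  product -0.025348+0.028733i
  m=+0: Y*=-0.409046-0.000000i  Y=-0.293214+0.000000i  product +0.119938+0.000000i
  m=+1: Y*=+0.048887-0.252439i  Y=+0.090964-0.118030i  product -0.025348-0.028733i
  m=+2: Y*=-0.523736-0.210754i  Y=-0.072788-0.276312i  product -0.020112+0.160055i
  m=+3: Y*=-0.223770+0.346158i  Y=+0.183749+0.077479i  product -0.067938+0.046269i
  m=+4: Y*=+0.133804+0.128493i  Y=+0.216887-0.122788i  product +0.044798+0.011439i
  m=+5: Y*=+0.047791-0.033712i  Y=-0.042934+0.301475i  product +0.008112+0.015855i
  m=+6: Y*=-0.005492-0.012197i  Y=+0.086457+0.088677i  product +0.000607-0.001541i
  m=+7: Y*=-0.002117+0.000500i  Y=-0.445911+0.052009i  product +0.000918-0.000333i
  m=+8: Y*=+0.000009+0.000223i  Y=+0.176815-0.294639i  product +0.000067+0.000037i
Total Σ_m = +0.002144-0.000000i. Multiply by 0.739198: +0.001585-0.000000i. P_8(cos γ) = 0.001585

0.001585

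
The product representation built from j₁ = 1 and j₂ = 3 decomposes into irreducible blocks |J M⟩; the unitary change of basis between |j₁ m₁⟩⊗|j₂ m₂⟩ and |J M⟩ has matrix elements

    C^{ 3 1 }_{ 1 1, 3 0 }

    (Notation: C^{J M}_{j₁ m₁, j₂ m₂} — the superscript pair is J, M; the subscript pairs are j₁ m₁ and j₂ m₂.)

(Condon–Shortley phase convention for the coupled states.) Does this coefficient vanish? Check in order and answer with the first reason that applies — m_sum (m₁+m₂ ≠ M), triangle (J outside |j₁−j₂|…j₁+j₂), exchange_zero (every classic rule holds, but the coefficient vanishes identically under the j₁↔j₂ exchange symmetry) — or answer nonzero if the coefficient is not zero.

m-sum: m₁+m₂ = 1+0 = 1, M = 1  ✓
triangle: |j₁−j₂| = 2 ≤ J = 3 ≤ j₁+j₂ = 4  ✓
exchange: j₁≠j₂ or m₁≠m₂ — the exchange symmetry imposes no constraint here
value check: CG = +√(1/2) = +0.707107 ≠ 0

nonzero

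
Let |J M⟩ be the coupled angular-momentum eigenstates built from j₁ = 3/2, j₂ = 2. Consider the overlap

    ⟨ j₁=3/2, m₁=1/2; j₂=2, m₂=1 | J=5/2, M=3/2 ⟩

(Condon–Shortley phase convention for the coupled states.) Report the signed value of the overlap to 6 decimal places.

triangle: 1!*2!*3!/7! = 12/5040
(j±m)!: 2!*1!*3!*1!*4!*1! = 288
prefactor² = (2J+1)*Δ*N² = 144/35
  k=0: +1/(0!*1!*1!*3!*1!*0!) = 1/6
  k=1: −1/(1!*0!*0!*2!*2!*1!) = -1/4
Σ = -1/12  ⇒  CG² = 144/35*(-1/12)² = 1/35
CG = −√(1/35) = -0.169031

−√(1/35) = -0.169031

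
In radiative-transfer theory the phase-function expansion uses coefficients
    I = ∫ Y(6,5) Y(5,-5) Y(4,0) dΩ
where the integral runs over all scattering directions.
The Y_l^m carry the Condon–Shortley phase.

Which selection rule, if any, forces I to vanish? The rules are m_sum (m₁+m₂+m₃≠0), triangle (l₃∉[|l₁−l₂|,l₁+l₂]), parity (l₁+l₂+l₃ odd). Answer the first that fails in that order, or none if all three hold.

m₁+m₂+m₃ = 5 − 5 + 0 = 0  ✓
triangle: |6−5|=1 ≤ l₃=4 ≤ 6+5=11  ✓
parity: l₁+l₂+l₃ = 15 is odd  ✗

parity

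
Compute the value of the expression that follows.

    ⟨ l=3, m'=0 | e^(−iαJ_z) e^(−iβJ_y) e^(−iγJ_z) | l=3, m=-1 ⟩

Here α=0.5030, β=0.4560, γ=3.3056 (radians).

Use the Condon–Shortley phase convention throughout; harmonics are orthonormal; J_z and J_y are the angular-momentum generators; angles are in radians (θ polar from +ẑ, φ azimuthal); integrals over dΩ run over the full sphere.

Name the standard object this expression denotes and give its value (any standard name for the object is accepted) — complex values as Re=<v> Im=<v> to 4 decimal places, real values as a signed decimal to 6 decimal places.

This is a Wigner D-matrix element — the rotation-matrix element ⟨l m'| R(α,β,γ) |l m⟩ in the angular-momentum basis.
First d^3_{0,-1}(β=0.4560), then the phase factors e^{-i(0)α} and e^{-i(-1)γ}:
With c≡cos(β/2)=0.974120 and s≡sin(β/2)=0.226030, N=[6·6·2·24]^{1/2}=41.569219
k: max(0,(-1)−(0))=0 … min(3+(-1),3−(0))=2
  k=0: (−1)^1·41.5692/(12)·0.9741^5·0.2260^1 = -0.686783
  k=1: (−1)^2·41.5692/(4)·0.9741^3·0.2260^3 = +0.110929
  k=2: (−1)^3·41.5692/(12)·0.9741^1·0.2260^5 = -0.001991
d^3_{0,-1}(0.4560) = -0.686783 +0.110929 -0.001991 = -0.577844
D = (+1.000000+0.000000i)·(-0.577844)·(-0.986581-0.163273i) = +0.570090+0.094346i

Wigner D-matrix element, Re=0.5701 Im=0.0943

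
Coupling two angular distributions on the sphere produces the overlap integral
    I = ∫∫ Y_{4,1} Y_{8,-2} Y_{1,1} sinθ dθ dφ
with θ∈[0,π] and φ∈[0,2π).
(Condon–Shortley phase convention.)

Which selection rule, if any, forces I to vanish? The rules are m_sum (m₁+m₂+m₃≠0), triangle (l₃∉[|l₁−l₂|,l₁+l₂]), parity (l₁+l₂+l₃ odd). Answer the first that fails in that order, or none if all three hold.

triangle

Σmᵢ = 0  ✓
l₃∈[|l₁−l₂|,l₁+l₂]=[4,12] required, l₃=1 fails  ✗
Σlᵢ = 13 ⇒ odd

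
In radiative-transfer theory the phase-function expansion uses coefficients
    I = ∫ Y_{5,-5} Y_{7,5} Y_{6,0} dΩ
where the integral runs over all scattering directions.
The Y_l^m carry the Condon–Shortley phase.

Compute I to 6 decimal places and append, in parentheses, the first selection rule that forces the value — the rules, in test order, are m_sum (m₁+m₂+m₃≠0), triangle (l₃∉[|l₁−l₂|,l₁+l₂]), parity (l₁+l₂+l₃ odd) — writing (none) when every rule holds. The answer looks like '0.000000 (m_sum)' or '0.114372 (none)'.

-0.160857 (none)

Rules hold: Σm=0, L=18 even, 2≤6≤12.
N = 11·15·13 = 2145
Δ = 6!·4!·8!/19! = 1/174594420
Racah Σ t=1..5: t=1:−1/4147200 t=2:+1/207360 t=3:−1/82944 t=4:+1/207360 t=5:−1/4147200 = -1/345600
⇒ 3j(5 7 6; 0 0 0)² = 420/46189, sgn -1
Racah Σ t=6..6: t=6:+1/24883200 = 1/24883200
⇒ 3j(5 7 6; -5 5 0)² = 70/4199, sgn +1
4πI² = N·(3j₀)²·(3jₘ)² = 441000/1356277
I = -1·√(0.325155/4π) = -0.16085707
No selection rule forces the value: the integral is nonzero (none).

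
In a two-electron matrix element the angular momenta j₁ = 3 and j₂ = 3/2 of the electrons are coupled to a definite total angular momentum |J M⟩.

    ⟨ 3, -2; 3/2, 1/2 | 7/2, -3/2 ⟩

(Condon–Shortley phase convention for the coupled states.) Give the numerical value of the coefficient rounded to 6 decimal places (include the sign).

√[8·1!5!2!/9! · 1!5!2!1!2!5!] = √(6400/21)
  +(−1)^0/∏(0,1,5,2,0,0)! = 1/240  (running 1/240)
  +(−1)^1/∏(1,0,4,1,1,1)! = -1/24  (running -3/80)
⟨..|..⟩ = √(6400/21)·(-3/80) = -0.654654

-0.654654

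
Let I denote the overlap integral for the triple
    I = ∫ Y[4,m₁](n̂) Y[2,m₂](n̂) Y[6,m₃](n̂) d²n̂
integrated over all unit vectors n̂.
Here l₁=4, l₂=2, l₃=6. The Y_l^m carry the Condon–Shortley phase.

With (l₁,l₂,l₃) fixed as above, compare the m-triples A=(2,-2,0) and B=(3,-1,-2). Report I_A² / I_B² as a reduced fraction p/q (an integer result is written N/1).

l's match ⇒ only the (l;m) 3-j factors differ between A and B.
A: triangle coeff Δ(4,2,6) = 1/6435; Σ_t [0,0]: t=0:+1/34560 = 1/34560; (3j)²=1/429 [(4 2 6; 2 -2 0)], sign=+1
B: triangle coeff Δ(4,2,6) = 1/6435; Σ_t [0,0]: t=0:+1/30240 = 1/30240; (3j)²=32/6435 [(4 2 6; 3 -1 -2)], sign=+1
I_A²/I_B² = (1/429)/(32/6435) = 15/32

15/32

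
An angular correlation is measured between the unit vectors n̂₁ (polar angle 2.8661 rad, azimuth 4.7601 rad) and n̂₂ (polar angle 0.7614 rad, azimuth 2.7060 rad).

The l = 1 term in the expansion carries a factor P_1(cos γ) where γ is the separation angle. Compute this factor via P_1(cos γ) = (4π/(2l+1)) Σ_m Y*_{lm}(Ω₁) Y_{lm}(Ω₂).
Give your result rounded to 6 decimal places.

-0.783789

Term-by-term m-sum for l=1 (normalisation 4π/3 = 4.188790):
  term(m=-1) = -0.010411+0.019836i   from Y*(Ω₁)=+0.004482-0.093875i, Y(Ω₂)=-0.216110-0.100579i
  term(m=+0) = -0.166295-0.000000i   from Y*(Ω₁)=-0.470178-0.000000i, Y(Ω₂)=+0.353685+0.000000i
  term(m=+1) = -0.010411-0.019836i   from Y*(Ω₁)=-0.004482-0.093875i, Y(Ω₂)=+0.216110-0.100579i
Σ over m = -0.187116+0.000000i; ×(4π/3) → -0.783789+0.000000i. Real part: -0.783789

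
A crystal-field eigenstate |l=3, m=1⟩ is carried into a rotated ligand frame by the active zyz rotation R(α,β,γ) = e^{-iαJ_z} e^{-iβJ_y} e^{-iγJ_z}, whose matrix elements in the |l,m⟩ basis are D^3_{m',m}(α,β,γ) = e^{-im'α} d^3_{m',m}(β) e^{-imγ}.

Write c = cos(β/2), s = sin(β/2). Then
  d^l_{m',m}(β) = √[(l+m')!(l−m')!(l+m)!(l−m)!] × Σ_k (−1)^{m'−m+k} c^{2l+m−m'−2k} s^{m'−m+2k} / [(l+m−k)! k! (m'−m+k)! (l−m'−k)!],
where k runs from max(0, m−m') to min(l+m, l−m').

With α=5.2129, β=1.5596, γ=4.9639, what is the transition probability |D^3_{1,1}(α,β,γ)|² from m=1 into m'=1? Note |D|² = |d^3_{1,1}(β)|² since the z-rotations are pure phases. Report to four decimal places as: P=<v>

D^3_{1,1}(5.2129,1.5596,4.9639) = e^{-i·1·5.2129}·d^3_{1,1}(1.5596)·e^{-i·1·4.9639}. Compute d first:
c=cos(1.559600/2)=0.711054, s=sin(1.559600/2)=0.703137; N=√[24·2·24·2]=48.000000
k: max(0,(1)−(1))=0 … min(3+(1),3−(1))=2
  k=0: (−1)^0·48.0000/(48)·0.7111^6·0.7031^0 = +0.129246
  k=1: (−1)^1·48.0000/(6)·0.7111^4·0.7031^2 = -1.011069
  k=2: (−1)^2·48.0000/(8)·0.7111^2·0.7031^4 = +0.741510
d^3_{1,1}(1.5596) = +0.129246 -1.011069 +0.741510 = -0.140314
|D^3_{1,1}|² = |d^3_{1,1}(β)|² = (-0.140314)² = 0.019688 (the z-rotation phases have unit modulus)

P=0.0197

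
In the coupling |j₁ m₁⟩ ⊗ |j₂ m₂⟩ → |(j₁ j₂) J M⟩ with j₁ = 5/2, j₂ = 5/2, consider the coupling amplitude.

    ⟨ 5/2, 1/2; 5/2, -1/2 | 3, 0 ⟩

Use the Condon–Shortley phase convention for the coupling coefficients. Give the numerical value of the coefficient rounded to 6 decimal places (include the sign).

−√(4/45) ≈ -0.298142

j₁+j₂−J=2  J+j₁−j₂=3  J−j₁+j₂=3  j₁+j₂+J+1=9
(j₁±m₁, j₂±m₂, J±M) = (3,2,2,3,3,3)
P² = 36/5
sum k=0..2:
  [0] +1/8 = 1/8
  [1] −1/4 = -1/4
  [2] +1/72 = 1/72
S = -1/9
C² = P²·S² = 4/45 ; C = -0.298142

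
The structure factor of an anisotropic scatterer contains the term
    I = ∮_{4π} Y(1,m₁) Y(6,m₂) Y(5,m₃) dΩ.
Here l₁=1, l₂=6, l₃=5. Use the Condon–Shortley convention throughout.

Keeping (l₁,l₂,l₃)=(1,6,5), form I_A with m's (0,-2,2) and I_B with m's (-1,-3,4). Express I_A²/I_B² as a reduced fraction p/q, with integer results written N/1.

32/3

l's match ⇒ only the (l;m) 3-j factors differ between A and B.
A: triangle coeff Δ(1,6,5) = 1/858; Σ_t [1,1]: t=1:−1/30240 = -1/30240; (3j)²=16/429 [(1 6 5; 0 -2 2)], sign=+1
B: triangle coeff Δ(1,6,5) = 1/858; Σ_t [2,2]: t=2:+1/725760 = 1/725760; (3j)²=1/286 [(1 6 5; -1 -3 4)], sign=-1
I_A²/I_B² = (16/429)/(1/286) = 32/3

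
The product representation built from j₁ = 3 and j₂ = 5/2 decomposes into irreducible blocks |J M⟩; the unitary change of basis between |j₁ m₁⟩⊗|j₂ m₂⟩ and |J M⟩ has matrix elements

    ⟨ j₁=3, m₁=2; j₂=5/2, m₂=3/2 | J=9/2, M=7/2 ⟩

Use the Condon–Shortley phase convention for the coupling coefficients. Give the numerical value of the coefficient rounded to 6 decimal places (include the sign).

+0.100504

triangle: 1!×5!×4!/11! = 2880/39916800
(j±m)!: 5!×1!×4!×1!×8!×1! = 116121600
prefactor² = (2J+1)×Δ×N² = 921600/11
  k=0: +1/(0!×1!×1!×4!×4!×0!) = 1/576
  k=1: −1/(1!×0!×0!×3!×5!×1!) = -1/720
Σ = 1/2880  ⇒  CG² = 921600/11×(1/2880)² = 1/99
CG = +√(1/99) = +0.100504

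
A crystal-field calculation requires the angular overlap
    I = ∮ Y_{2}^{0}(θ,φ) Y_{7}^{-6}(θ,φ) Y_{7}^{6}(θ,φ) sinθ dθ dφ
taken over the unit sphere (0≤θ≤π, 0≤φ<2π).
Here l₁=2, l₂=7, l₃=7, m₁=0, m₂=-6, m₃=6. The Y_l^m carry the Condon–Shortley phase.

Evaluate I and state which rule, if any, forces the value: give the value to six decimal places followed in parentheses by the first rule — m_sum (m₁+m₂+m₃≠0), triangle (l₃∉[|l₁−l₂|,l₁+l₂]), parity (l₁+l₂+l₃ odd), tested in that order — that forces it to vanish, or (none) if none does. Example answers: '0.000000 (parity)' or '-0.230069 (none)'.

Checks pass: Σm=0; 16 even; l₃=7∈[5,9].
(2·2+1)(2·7+1)(2·7+1) = 1125
Δ: 2! 2! 12! / 17! → 1/185640
sum: t=0:+1/2419200 t=1:−1/518400 t=2:+1/2419200 = -1/907200
3j²(2 7 7; 0 0 0) = Δ·Π!·Σ² = 56/3315  (sign +1)
sum: t=0:+1/159667200 t=1:−1/479001600 = 1/239500800
3j²(2 7 7; 0 -6 6) = Δ·Π!·Σ² = 26/1785  (sign -1)
combine: 4πI² = 1125·56/3315·26/1785 = 80/289
take √, sign -1: I = -0.14841956
No selection rule forces the value: the integral is nonzero (none).

-0.148420 (none)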